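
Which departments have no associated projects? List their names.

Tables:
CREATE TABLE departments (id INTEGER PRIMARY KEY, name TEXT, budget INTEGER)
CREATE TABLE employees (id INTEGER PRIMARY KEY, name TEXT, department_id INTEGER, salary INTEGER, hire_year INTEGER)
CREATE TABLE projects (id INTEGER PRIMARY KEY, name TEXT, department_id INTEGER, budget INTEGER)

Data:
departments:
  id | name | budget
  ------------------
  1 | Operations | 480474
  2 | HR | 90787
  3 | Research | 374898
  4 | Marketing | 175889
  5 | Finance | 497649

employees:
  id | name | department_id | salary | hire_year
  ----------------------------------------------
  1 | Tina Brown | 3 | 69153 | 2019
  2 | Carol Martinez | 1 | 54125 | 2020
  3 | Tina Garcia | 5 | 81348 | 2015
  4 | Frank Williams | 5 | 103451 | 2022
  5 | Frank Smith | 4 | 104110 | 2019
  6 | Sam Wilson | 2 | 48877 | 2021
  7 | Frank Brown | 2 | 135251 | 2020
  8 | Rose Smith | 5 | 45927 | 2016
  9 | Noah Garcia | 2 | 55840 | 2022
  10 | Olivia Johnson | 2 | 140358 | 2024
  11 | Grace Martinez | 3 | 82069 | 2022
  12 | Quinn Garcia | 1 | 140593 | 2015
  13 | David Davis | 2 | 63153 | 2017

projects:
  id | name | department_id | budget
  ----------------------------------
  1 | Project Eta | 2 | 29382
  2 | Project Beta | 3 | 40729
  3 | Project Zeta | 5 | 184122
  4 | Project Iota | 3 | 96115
SELECT p.name FROM departments p LEFT JOIN projects c ON c.department_id = p.id WHERE c.id IS NULL

Execution result:
name
Operations
Marketing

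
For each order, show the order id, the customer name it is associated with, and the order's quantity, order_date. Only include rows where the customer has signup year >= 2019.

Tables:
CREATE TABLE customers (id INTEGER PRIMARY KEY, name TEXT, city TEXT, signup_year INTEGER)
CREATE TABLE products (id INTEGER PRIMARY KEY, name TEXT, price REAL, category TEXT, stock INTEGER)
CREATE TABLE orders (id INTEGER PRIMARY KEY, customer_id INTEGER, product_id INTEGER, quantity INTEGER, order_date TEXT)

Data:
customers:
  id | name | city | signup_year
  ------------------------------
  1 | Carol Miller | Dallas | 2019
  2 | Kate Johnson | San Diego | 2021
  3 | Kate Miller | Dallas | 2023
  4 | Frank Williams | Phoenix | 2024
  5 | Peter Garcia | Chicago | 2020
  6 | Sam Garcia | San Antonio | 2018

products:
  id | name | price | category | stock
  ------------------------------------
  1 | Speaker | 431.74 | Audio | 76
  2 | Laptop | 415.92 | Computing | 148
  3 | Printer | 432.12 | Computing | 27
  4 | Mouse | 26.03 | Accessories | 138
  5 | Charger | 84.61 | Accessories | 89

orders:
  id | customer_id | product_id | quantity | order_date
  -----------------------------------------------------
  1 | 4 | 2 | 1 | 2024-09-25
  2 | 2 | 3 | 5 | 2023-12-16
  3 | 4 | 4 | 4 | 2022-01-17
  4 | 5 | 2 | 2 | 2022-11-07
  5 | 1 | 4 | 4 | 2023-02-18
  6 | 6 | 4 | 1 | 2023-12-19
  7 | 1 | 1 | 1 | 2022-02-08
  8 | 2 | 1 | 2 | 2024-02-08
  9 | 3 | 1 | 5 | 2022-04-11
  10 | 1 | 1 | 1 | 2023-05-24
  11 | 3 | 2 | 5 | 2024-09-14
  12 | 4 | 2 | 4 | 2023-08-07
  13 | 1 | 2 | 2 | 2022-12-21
SELECT c.id, p.name AS customer, c.quantity, c.order_date FROM orders c JOIN customers p ON c.customer_id = p.id WHERE p.signup_year >= 2019

Execution result:
id | customer | quantity | order_date
1 | Frank Williams | 1 | 2024-09-25
2 | Kate Johnson | 5 | 2023-12-16
3 | Frank Williams | 4 | 2022-01-17
4 | Peter Garcia | 2 | 2022-11-07
5 | Carol Miller | 4 | 2023-02-18
7 | Carol Miller | 1 | 2022-02-08
8 | Kate Johnson | 2 | 2024-02-08
9 | Kate Miller | 5 | 2022-04-11
10 | Carol Miller | 1 | 2023-05-24
11 | Kate Miller | 5 | 2024-09-14
12 | Frank Williams | 4 | 2023-08-07
13 | Carol Miller | 2 | 2022-12-21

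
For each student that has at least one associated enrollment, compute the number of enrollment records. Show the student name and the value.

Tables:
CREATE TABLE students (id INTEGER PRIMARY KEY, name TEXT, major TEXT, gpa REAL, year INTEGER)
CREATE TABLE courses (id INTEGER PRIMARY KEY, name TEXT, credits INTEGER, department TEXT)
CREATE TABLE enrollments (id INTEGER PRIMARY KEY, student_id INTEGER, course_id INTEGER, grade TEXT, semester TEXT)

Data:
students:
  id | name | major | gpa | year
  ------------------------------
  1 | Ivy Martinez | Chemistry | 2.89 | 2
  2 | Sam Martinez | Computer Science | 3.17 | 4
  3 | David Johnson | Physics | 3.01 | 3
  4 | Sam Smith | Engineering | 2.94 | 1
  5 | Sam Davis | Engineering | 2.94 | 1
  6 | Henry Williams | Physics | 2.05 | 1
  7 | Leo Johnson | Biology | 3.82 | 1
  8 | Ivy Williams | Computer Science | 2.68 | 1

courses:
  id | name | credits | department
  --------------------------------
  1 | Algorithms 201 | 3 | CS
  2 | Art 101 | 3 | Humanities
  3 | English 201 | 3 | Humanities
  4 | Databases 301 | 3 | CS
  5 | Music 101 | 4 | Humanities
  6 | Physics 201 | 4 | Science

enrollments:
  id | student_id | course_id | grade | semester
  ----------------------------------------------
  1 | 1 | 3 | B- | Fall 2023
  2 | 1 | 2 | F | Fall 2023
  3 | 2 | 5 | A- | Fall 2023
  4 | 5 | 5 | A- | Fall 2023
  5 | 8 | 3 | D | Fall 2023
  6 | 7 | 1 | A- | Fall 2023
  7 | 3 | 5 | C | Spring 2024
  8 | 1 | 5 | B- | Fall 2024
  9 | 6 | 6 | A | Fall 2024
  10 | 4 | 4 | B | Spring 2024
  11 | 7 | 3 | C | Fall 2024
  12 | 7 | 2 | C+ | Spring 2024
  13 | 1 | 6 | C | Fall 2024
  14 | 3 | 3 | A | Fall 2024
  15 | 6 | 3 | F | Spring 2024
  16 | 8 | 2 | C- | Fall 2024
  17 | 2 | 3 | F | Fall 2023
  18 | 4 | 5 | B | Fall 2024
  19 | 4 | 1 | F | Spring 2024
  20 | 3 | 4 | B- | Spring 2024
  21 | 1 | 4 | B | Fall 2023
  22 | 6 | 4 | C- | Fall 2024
SELECT p.name, COUNT(*) AS n FROM enrollments c JOIN students p ON c.student_id = p.id GROUP BY p.id, p.name

Execution result:
name | n
Ivy Martinez | 5
Sam Martinez | 2
David Johnson | 3
Sam Smith | 3
Sam Davis | 1
Henry Williams | 3
Leo Johnson | 3
Ivy Williams | 2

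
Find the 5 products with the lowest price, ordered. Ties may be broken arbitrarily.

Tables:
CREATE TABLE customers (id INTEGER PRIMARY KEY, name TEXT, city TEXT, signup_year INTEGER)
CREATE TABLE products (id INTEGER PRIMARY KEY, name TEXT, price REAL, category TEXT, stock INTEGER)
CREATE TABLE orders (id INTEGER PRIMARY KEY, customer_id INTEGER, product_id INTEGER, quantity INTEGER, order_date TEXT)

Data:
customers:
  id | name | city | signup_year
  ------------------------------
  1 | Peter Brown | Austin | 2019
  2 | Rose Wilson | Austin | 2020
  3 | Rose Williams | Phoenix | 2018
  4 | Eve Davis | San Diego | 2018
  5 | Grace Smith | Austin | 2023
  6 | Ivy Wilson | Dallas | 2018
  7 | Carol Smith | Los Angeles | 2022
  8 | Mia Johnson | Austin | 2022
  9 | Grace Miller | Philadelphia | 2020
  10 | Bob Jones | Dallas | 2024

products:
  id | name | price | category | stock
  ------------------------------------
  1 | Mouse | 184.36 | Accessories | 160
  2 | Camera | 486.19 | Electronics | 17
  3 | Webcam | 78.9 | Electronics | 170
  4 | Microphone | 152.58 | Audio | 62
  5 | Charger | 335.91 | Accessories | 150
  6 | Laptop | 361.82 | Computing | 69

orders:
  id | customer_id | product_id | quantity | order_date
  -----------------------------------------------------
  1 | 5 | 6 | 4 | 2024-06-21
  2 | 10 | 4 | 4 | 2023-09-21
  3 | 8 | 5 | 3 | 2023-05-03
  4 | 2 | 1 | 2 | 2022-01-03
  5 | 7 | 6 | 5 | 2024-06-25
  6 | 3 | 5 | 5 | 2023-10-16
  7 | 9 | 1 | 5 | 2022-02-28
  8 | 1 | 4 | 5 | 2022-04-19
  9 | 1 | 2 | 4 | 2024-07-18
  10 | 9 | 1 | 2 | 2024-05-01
SELECT name, price FROM products ORDER BY price ASC LIMIT 5

Execution result:
name | price
Webcam | 78.90
Microphone | 152.58
Mouse | 184.36
Charger | 335.91
Laptop | 361.82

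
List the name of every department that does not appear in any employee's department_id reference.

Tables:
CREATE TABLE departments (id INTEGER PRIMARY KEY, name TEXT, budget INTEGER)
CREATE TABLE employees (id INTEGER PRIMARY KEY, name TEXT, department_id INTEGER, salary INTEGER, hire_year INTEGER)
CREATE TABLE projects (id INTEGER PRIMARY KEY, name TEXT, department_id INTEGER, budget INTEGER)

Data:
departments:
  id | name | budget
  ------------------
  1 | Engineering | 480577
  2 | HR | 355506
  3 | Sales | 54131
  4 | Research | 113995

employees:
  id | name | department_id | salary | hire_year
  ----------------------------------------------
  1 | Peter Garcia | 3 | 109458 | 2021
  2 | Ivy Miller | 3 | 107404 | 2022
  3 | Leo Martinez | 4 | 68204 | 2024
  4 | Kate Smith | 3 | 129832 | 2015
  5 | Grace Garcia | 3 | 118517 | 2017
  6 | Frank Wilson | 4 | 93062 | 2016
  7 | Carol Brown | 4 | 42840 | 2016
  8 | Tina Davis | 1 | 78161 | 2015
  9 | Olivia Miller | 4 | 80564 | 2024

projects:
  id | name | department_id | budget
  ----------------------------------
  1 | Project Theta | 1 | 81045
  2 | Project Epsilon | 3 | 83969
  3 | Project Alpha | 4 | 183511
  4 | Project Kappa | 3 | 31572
SELECT p.name FROM departments p LEFT JOIN employees c ON c.department_id = p.id WHERE c.id IS NULL

Execution result:
HR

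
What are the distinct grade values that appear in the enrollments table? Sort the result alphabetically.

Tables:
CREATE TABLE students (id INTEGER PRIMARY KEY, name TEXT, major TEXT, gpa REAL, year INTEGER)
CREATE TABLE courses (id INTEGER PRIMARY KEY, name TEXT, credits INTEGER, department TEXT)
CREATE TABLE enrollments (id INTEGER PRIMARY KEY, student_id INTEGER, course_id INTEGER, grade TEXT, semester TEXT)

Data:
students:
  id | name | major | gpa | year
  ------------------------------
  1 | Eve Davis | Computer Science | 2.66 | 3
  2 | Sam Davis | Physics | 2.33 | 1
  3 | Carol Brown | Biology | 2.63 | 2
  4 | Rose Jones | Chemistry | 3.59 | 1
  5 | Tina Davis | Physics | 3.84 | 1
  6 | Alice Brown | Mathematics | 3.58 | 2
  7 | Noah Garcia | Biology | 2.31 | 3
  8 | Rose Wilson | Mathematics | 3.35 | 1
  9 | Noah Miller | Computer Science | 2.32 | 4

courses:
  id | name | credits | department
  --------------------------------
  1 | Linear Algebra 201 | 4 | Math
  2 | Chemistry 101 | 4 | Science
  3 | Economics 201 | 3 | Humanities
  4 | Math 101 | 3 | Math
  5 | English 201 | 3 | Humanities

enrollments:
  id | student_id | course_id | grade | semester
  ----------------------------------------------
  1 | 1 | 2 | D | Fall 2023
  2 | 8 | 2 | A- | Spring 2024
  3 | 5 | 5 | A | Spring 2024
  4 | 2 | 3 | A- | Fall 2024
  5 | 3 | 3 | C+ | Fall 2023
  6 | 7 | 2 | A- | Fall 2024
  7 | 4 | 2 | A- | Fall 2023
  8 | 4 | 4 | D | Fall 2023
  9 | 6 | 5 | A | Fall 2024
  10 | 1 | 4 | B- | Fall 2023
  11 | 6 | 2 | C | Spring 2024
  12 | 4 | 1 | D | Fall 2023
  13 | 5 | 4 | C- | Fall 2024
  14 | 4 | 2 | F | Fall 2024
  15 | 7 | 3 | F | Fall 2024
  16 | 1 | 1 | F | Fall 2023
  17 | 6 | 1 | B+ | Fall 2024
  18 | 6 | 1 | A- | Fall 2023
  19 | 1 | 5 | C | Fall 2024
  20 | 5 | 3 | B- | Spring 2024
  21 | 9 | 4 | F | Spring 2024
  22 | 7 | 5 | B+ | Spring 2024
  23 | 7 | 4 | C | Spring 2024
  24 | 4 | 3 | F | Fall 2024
SELECT DISTINCT grade FROM enrollments ORDER BY grade

Execution result:
grade
A
A-
B+
B-
C
C+
C-
D
F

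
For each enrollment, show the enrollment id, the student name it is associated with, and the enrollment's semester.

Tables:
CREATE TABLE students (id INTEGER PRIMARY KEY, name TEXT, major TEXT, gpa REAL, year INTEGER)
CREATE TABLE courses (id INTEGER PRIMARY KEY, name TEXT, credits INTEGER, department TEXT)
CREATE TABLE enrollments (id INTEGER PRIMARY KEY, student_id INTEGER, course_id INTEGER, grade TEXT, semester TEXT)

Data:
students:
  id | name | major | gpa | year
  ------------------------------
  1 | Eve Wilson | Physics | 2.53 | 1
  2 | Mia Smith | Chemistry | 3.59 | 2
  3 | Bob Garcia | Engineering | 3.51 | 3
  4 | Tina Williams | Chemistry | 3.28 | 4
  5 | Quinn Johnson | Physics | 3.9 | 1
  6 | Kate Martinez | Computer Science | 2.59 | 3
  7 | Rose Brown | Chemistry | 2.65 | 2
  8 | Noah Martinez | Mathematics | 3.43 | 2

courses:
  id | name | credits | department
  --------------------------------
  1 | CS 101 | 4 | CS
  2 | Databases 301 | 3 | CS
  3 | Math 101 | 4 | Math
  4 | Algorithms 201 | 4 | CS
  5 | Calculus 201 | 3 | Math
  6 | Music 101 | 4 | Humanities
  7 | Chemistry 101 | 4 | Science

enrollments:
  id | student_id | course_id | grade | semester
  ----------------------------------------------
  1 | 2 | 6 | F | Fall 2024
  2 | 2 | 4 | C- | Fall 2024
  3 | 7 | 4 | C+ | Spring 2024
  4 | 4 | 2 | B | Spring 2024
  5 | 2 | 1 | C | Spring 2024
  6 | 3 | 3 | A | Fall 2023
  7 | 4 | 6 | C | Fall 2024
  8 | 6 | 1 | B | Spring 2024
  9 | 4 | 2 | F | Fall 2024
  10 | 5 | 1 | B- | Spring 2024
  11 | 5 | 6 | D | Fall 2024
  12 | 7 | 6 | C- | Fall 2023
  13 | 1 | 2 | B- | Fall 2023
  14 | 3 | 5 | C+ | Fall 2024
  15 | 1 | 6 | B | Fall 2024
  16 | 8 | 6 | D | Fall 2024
SELECT c.id, p.name AS student, c.semester FROM enrollments c JOIN students p ON c.student_id = p.id

Execution result:
id | student | semester
1 | Mia Smith | Fall 2024
2 | Mia Smith | Fall 2024
3 | Rose Brown | Spring 2024
4 | Tina Williams | Spring 2024
5 | Mia Smith | Spring 2024
6 | Bob Garcia | Fall 2023
7 | Tina Williams | Fall 2024
8 | Kate Martinez | Spring 2024
9 | Tina Williams | Fall 2024
10 | Quinn Johnson | Spring 2024
11 | Quinn Johnson | Fall 2024
12 | Rose Brown | Fall 2023
13 | Eve Wilson | Fall 2023
14 | Bob Garcia | Fall 2024
15 | Eve Wilson | Fall 2024
16 | Noah Martinez | Fall 2024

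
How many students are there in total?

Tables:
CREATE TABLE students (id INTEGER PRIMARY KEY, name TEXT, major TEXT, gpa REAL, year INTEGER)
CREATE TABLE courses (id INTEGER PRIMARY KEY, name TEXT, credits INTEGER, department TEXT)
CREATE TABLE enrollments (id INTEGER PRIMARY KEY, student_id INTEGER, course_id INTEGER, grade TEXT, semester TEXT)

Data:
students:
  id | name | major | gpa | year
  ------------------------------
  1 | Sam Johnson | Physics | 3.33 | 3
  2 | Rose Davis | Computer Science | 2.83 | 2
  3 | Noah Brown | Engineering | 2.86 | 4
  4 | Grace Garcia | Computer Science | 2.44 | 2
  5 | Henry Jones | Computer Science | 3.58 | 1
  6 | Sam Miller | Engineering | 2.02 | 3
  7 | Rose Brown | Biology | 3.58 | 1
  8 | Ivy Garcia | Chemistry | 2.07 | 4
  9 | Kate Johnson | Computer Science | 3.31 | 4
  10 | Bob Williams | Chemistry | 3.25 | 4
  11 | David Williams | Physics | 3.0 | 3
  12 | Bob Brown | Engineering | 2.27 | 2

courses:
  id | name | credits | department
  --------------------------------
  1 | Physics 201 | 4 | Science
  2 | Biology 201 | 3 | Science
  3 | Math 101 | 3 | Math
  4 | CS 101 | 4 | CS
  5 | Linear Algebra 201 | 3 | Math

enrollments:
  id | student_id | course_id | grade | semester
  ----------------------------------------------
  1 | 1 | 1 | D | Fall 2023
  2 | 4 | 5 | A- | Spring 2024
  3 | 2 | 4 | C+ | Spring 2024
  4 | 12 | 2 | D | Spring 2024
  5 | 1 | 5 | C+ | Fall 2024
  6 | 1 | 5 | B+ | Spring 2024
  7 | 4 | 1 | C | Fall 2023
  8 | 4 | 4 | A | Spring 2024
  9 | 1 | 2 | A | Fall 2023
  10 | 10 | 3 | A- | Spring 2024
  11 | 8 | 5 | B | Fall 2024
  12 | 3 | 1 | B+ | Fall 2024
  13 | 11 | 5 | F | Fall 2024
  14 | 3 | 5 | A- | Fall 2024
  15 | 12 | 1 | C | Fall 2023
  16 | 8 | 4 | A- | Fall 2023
SELECT COUNT(*) FROM students

Execution result:
12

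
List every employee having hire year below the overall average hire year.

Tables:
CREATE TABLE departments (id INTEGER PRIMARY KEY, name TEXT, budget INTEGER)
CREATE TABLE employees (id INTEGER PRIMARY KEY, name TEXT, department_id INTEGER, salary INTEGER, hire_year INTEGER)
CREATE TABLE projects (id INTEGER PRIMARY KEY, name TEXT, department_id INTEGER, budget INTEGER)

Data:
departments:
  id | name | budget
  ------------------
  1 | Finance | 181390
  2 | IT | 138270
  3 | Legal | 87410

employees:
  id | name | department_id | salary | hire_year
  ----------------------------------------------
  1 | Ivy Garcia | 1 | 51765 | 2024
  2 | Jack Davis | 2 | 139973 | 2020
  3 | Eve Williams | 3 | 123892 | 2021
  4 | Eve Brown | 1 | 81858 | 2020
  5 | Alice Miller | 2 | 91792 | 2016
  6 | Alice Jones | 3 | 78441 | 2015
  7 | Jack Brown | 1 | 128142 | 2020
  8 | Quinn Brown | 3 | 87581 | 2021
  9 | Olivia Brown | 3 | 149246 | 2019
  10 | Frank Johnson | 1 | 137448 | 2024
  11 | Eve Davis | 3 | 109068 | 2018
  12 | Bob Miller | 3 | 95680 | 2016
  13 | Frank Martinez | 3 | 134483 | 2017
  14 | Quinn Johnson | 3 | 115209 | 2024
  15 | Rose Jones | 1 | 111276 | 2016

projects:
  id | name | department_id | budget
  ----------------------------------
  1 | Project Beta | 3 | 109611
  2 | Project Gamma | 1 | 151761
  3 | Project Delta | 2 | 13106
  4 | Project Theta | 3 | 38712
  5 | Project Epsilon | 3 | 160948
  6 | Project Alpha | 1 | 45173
SELECT name, hire_year FROM employees WHERE hire_year < (SELECT AVG(hire_year) FROM employees)

Execution result:
name | hire_year
Alice Miller | 2016
Alice Jones | 2015
Olivia Brown | 2019
Eve Davis | 2018
Bob Miller | 2016
Frank Martinez | 2017
Rose Jones | 2016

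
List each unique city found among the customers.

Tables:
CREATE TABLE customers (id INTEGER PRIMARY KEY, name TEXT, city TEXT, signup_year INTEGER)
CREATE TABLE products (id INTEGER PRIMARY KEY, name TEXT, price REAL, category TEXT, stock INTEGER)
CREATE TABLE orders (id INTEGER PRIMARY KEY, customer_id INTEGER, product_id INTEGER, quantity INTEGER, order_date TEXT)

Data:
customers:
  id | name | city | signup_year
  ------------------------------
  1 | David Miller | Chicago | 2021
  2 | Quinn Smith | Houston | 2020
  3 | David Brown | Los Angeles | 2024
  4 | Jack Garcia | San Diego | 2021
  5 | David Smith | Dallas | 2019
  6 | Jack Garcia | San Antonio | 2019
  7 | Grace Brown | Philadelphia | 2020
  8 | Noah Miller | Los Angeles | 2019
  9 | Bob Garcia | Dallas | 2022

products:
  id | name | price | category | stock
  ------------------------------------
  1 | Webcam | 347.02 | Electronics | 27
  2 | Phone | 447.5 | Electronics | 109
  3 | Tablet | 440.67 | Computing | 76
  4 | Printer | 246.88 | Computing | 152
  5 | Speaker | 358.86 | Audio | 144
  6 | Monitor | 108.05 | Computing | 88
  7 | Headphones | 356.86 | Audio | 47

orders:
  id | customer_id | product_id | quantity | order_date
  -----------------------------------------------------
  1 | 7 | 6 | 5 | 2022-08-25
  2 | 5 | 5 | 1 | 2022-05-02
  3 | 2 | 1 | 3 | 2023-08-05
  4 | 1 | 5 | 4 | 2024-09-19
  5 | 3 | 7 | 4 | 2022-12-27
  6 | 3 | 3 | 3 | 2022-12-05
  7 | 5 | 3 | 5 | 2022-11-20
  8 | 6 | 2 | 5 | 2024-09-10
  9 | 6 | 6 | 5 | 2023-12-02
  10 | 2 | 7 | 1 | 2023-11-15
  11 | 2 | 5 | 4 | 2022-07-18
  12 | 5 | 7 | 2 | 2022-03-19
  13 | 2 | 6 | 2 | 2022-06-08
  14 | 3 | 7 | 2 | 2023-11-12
SELECT DISTINCT city FROM customers

Execution result:
city
Chicago
Houston
Los Angeles
San Diego
Dallas
San Antonio
Philadelphia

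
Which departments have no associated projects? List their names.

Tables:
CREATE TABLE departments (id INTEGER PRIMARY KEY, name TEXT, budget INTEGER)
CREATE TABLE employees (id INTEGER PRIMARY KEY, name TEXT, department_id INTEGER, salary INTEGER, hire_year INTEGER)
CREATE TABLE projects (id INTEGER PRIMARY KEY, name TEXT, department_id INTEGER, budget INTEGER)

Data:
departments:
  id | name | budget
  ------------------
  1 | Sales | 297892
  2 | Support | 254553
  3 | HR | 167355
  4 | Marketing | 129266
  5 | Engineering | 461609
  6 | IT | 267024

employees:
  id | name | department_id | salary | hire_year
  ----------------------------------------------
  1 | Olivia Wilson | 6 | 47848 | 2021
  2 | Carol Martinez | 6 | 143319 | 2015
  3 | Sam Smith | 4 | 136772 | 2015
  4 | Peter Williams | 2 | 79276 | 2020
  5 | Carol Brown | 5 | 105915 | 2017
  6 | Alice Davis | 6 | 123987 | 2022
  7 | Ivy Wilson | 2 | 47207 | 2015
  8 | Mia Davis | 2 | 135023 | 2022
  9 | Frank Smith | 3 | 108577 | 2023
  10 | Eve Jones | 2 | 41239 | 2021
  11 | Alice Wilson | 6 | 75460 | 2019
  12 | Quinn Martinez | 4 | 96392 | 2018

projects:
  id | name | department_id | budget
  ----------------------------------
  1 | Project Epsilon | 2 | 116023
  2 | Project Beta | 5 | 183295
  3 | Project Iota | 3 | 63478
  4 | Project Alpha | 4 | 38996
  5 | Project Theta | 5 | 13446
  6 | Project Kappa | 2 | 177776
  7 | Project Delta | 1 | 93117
SELECT p.name FROM departments p LEFT JOIN projects c ON c.department_id = p.id WHERE c.id IS NULL

Execution result:
IT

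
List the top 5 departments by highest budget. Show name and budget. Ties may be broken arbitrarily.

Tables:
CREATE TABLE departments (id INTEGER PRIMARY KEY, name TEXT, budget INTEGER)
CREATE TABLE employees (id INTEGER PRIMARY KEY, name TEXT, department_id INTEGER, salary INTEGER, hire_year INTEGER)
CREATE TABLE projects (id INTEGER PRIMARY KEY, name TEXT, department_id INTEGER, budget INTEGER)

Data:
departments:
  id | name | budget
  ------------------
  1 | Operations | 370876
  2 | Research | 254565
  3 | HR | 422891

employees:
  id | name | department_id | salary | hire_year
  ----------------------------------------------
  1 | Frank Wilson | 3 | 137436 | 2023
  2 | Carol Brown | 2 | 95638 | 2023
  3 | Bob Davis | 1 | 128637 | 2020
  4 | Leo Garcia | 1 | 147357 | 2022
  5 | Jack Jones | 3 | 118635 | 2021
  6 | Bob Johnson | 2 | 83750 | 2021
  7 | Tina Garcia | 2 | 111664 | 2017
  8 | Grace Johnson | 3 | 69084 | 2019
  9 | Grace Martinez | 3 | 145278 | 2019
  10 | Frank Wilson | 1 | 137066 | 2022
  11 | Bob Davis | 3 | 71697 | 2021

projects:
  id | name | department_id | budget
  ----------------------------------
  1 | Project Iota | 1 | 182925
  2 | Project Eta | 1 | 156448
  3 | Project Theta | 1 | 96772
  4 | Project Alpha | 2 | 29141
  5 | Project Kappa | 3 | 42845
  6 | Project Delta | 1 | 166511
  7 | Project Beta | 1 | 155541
SELECT name, budget FROM departments ORDER BY budget DESC LIMIT 5

Execution result:
name | budget
HR | 422891
Operations | 370876
Research | 254565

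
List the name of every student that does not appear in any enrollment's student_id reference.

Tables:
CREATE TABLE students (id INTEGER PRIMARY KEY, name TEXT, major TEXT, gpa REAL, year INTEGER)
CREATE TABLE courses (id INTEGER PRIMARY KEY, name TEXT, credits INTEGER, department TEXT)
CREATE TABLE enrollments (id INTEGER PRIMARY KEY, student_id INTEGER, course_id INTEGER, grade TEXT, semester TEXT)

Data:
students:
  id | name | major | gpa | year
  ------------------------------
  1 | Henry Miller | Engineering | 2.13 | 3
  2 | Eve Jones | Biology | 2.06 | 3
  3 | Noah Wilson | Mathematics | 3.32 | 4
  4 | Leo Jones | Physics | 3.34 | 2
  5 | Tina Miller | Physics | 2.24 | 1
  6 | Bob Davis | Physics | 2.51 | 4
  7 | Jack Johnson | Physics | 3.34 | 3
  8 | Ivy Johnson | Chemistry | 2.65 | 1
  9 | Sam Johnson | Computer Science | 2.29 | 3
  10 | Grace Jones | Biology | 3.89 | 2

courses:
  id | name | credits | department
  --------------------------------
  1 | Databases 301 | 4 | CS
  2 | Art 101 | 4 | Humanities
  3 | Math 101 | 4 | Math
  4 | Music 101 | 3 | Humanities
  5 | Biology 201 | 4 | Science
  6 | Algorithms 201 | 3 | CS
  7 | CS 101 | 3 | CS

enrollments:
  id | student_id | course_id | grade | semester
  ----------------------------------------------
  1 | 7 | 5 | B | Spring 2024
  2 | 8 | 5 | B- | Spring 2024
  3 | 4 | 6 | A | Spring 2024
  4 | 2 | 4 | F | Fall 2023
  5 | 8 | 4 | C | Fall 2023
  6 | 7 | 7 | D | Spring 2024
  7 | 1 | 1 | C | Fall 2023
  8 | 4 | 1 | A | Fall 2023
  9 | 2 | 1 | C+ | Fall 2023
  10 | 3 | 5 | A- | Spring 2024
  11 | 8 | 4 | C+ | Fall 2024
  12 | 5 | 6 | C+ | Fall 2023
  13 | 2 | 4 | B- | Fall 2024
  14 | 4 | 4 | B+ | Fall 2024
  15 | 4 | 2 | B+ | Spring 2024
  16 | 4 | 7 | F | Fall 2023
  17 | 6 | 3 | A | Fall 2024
SELECT p.name FROM students p LEFT JOIN enrollments c ON c.student_id = p.id WHERE c.id IS NULL

Execution result:
name
Sam Johnson
Grace Jones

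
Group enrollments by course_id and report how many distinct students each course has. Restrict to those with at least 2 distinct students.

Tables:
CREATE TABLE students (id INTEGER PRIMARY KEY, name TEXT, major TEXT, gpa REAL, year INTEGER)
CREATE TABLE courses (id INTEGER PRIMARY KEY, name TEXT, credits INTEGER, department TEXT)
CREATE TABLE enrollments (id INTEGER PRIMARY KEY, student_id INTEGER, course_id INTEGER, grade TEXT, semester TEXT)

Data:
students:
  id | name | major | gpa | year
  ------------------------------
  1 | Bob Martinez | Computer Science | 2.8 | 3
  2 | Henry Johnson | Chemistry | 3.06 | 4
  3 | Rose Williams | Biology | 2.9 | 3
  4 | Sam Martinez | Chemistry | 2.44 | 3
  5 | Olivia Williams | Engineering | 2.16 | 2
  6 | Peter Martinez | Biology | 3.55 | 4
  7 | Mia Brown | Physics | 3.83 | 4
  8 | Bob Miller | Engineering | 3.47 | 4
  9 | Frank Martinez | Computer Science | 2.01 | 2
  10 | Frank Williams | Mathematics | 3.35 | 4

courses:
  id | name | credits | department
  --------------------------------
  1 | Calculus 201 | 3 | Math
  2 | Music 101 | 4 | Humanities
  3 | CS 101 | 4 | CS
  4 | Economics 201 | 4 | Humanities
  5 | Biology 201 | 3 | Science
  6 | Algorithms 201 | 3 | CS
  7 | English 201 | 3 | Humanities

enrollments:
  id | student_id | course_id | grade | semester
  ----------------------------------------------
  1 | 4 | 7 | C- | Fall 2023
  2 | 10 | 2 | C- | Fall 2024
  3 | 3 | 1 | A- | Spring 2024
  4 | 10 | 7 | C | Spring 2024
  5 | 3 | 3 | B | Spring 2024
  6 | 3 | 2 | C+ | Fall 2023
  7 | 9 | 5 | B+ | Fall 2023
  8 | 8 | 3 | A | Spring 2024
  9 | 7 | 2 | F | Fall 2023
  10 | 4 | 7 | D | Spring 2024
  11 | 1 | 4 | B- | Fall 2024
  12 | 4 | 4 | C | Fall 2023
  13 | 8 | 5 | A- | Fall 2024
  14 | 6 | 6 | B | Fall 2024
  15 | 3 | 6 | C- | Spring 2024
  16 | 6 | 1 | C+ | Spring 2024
SELECT course_id, COUNT(DISTINCT student_id) AS distinct_student_count FROM enrollments GROUP BY course_id HAVING COUNT(DISTINCT student_id) >= 2

Execution result:
course_id | distinct_student_count
1 | 2
2 | 3
3 | 2
4 | 2
5 | 2
6 | 2
7 | 2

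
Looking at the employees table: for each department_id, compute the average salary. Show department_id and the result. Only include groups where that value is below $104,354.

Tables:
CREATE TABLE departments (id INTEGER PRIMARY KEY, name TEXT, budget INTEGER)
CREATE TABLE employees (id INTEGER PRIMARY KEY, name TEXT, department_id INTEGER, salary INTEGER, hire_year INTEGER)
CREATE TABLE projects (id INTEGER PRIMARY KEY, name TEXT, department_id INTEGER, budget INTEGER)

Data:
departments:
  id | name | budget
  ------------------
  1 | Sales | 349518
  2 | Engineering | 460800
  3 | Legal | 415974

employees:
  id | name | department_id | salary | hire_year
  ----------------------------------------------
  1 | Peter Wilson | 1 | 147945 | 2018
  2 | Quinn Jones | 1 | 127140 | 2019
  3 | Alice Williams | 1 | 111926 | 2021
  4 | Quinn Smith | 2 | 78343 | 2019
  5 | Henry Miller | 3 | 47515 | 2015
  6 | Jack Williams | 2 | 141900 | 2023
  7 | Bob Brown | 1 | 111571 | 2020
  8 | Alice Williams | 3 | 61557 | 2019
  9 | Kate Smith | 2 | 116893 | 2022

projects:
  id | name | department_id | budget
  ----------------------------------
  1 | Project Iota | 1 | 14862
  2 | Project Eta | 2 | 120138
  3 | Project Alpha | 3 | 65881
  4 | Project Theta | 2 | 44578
SELECT department_id, AVG(salary) AS avg_salary FROM employees GROUP BY department_id HAVING AVG(salary) < 104354

Execution result:
department_id | avg_salary
3 | 54536.00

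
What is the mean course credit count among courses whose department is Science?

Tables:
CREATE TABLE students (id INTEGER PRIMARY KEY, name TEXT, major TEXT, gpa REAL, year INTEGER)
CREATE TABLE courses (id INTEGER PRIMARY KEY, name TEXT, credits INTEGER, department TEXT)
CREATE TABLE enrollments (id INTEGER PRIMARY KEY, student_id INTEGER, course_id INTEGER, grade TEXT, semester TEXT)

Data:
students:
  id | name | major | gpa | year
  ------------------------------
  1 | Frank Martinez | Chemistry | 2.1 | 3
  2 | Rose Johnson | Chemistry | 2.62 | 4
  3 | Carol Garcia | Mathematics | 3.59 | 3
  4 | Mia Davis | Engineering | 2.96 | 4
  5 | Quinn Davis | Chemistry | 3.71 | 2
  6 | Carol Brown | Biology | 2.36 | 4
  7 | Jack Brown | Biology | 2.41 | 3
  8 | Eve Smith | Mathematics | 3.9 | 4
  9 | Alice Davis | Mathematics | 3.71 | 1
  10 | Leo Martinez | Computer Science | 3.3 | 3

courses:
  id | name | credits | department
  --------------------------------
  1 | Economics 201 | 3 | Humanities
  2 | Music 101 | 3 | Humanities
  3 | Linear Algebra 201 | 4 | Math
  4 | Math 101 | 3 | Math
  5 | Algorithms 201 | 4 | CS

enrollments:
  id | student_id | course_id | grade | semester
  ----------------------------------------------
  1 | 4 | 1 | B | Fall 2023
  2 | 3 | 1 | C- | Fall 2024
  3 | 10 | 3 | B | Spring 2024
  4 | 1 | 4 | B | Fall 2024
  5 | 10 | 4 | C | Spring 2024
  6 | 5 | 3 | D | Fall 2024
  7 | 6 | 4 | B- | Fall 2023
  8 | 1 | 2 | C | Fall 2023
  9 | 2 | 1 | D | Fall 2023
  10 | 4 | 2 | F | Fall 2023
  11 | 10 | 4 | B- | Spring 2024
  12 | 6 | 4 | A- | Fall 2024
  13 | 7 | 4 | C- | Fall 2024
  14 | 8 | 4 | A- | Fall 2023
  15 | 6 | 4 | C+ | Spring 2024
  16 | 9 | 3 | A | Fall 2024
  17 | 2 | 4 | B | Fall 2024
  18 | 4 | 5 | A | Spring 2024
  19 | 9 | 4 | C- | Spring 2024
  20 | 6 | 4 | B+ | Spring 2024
SELECT AVG(credits) FROM courses WHERE department = 'Science'

Execution result:
NULL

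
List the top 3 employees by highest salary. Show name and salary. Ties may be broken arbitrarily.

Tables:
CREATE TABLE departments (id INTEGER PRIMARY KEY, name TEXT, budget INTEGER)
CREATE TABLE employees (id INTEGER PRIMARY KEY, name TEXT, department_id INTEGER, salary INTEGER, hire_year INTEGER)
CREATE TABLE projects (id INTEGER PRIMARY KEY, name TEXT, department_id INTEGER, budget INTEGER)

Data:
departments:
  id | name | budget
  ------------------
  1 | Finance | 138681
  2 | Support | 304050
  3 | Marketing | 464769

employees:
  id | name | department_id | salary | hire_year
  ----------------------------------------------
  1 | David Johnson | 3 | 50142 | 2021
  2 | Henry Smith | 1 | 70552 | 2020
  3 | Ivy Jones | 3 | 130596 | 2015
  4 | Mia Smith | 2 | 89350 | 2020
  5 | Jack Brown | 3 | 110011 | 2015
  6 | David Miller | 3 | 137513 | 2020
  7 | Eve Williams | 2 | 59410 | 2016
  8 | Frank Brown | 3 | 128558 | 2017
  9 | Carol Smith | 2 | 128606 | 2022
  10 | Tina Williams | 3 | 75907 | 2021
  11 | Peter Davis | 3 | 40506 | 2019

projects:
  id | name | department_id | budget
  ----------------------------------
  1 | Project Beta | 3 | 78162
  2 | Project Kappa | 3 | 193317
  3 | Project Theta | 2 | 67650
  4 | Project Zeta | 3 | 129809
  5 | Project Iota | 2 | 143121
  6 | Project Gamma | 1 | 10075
SELECT name, salary FROM employees ORDER BY salary DESC LIMIT 3

Execution result:
name | salary
David Miller | 137513
Ivy Jones | 130596
Carol Smith | 128606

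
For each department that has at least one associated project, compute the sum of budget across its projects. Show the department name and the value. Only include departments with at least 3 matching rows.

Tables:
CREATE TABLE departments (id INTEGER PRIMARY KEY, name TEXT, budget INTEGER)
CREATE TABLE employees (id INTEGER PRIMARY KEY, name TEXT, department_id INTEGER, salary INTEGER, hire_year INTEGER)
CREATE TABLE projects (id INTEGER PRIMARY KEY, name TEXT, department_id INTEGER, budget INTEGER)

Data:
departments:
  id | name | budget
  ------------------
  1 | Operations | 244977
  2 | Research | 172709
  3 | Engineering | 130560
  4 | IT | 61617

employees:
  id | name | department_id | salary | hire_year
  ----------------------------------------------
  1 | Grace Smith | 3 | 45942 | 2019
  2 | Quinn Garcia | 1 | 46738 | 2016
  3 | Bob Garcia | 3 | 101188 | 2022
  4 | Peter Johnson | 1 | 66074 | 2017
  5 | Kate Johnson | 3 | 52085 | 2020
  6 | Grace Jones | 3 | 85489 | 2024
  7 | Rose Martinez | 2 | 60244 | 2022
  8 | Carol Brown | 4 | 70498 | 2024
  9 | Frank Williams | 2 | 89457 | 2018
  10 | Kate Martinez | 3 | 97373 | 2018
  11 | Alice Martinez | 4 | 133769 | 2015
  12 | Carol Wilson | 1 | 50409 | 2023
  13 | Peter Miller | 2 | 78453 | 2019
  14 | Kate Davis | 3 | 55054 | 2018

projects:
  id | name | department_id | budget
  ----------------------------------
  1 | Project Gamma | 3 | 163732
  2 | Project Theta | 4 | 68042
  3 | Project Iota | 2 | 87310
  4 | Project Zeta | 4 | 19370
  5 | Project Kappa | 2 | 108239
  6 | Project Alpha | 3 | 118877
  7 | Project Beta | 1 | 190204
SELECT p.name, SUM(c.budget) AS sum_budget FROM projects c JOIN departments p ON c.department_id = p.id GROUP BY p.id, p.name HAVING COUNT(*) >= 3

Execution result:
(no rows)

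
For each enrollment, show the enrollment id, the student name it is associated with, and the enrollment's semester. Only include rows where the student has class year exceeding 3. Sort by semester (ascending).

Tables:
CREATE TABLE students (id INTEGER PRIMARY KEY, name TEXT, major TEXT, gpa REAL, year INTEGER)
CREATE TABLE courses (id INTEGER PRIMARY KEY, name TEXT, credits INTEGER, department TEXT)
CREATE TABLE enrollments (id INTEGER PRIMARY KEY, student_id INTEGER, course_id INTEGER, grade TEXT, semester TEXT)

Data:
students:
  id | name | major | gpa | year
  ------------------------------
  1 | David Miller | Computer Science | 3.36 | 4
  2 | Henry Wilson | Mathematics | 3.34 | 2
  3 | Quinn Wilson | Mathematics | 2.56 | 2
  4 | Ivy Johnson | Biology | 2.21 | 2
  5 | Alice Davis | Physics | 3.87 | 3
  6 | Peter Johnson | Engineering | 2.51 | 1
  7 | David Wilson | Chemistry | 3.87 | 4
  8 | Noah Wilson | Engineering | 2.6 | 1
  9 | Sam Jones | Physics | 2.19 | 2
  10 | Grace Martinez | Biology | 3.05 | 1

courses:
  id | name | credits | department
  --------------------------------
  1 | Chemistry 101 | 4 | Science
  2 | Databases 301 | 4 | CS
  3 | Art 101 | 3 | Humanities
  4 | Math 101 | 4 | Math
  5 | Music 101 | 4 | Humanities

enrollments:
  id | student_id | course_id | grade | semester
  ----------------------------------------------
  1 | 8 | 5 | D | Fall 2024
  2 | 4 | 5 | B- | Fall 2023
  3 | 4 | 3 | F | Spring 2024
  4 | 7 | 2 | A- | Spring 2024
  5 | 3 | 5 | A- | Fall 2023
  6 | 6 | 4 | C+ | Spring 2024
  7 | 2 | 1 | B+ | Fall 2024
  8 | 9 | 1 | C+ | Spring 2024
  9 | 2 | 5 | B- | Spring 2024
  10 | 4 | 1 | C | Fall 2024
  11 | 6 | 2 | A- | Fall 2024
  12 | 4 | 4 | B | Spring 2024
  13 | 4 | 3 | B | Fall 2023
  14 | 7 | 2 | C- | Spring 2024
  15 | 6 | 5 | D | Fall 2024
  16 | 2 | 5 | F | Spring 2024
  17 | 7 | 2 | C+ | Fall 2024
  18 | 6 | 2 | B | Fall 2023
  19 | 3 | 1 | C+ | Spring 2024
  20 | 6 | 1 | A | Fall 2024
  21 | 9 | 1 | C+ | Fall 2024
SELECT c.id, p.name AS student, c.semester FROM enrollments c JOIN students p ON c.student_id = p.id WHERE p.year > 3 ORDER BY c.semester ASC

Execution result:
id | student | semester
17 | David Wilson | Fall 2024
4 | David Wilson | Spring 2024
14 | David Wilson | Spring 2024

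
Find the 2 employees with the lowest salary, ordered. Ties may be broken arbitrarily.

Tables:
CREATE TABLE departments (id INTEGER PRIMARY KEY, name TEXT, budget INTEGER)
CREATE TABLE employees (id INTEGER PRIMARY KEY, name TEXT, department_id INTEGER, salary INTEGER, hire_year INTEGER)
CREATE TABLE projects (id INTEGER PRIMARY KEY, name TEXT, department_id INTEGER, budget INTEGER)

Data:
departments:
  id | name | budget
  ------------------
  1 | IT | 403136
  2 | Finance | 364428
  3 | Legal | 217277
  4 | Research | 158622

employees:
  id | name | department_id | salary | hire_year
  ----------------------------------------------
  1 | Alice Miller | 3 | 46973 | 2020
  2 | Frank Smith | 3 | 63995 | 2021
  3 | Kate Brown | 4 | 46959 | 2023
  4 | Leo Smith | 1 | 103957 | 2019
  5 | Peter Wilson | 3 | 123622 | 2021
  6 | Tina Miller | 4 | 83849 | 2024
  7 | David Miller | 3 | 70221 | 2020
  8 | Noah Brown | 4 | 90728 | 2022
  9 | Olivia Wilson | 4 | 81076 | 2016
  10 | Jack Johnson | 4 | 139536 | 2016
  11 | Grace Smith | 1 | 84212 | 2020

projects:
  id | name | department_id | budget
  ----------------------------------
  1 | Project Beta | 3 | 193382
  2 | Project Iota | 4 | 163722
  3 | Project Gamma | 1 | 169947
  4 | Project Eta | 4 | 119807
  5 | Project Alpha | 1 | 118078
SELECT name, salary FROM employees ORDER BY salary ASC LIMIT 2

Execution result:
name | salary
Kate Brown | 46959
Alice Miller | 46973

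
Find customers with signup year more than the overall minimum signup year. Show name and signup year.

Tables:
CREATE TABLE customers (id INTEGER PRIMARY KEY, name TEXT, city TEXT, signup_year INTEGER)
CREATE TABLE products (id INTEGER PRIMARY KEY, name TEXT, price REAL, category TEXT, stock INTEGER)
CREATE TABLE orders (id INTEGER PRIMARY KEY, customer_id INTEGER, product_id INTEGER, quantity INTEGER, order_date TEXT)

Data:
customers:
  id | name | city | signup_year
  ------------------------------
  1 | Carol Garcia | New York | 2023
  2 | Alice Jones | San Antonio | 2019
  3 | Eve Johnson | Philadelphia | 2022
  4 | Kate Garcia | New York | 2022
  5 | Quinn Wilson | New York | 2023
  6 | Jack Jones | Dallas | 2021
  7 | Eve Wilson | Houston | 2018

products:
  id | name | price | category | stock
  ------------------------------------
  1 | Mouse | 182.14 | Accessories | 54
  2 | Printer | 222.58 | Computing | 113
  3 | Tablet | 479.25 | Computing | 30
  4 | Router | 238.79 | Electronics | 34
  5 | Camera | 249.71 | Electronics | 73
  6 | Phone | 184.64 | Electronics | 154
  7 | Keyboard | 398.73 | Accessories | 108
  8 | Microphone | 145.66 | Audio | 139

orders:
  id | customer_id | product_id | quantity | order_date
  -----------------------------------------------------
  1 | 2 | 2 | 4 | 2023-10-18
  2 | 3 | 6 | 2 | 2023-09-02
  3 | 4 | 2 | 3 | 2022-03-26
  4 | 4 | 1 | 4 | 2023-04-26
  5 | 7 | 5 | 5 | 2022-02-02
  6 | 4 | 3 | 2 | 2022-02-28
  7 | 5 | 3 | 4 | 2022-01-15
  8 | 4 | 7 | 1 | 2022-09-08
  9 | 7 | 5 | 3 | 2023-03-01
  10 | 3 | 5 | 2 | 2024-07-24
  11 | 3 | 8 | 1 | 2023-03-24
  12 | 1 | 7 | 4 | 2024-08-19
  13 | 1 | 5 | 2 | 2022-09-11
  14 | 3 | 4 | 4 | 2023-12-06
SELECT name, signup_year FROM customers WHERE signup_year > (SELECT MIN(signup_year) FROM customers)

Execution result:
name | signup_year
Carol Garcia | 2023
Alice Jones | 2019
Eve Johnson | 2022
Kate Garcia | 2022
Quinn Wilson | 2023
Jack Jones | 2021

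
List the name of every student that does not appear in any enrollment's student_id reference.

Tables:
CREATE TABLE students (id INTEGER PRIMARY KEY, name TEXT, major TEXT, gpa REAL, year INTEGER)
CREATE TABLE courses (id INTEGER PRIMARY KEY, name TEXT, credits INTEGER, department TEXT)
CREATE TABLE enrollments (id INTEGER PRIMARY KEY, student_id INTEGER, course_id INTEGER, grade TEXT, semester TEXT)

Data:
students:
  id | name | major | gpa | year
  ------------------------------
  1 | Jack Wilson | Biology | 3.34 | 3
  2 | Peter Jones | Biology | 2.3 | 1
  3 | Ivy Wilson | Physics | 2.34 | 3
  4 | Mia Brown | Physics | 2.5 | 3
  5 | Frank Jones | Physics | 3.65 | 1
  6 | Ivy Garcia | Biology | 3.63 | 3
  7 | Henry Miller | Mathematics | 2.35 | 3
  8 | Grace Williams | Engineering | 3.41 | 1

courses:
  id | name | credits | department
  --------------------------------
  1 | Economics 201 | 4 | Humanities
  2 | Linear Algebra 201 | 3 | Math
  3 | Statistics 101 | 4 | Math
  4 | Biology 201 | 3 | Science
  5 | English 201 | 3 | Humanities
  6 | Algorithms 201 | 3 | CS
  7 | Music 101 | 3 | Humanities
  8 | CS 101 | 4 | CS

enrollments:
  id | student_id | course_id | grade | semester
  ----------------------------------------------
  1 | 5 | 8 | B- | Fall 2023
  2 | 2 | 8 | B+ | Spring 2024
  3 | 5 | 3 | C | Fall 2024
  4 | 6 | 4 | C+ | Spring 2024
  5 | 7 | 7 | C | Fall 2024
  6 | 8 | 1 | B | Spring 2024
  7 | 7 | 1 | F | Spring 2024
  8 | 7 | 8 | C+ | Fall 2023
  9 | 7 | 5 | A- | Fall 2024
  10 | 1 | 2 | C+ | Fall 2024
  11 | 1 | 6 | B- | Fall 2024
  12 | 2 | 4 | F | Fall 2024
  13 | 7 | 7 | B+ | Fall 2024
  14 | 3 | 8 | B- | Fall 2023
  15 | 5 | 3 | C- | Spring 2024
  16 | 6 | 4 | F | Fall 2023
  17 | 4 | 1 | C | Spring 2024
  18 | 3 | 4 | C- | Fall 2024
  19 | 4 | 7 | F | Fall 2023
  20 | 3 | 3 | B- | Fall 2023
SELECT p.name FROM students p LEFT JOIN enrollments c ON c.student_id = p.id WHERE c.id IS NULL

Execution result:
(no rows)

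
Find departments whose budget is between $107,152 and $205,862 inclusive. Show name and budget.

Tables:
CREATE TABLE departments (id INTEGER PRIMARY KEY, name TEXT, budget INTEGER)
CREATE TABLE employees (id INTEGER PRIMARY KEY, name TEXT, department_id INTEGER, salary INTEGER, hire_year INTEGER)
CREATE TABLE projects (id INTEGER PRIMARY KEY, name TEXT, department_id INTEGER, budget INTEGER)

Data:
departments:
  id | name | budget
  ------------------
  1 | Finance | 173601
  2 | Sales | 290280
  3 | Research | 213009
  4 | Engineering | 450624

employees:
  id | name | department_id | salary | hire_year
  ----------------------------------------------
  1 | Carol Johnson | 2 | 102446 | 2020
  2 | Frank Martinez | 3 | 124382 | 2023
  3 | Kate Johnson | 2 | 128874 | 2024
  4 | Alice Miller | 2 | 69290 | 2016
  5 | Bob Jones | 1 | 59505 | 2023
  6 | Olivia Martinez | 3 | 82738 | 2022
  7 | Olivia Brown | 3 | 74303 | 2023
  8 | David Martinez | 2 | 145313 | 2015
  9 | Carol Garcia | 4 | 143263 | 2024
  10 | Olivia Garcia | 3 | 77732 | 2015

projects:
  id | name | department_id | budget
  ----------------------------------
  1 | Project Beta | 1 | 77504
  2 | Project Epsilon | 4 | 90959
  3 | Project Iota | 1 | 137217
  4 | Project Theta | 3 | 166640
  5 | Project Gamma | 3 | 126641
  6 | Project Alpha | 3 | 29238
SELECT name, budget FROM departments WHERE budget BETWEEN 107152 AND 205862

Execution result:
name | budget
Finance | 173601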